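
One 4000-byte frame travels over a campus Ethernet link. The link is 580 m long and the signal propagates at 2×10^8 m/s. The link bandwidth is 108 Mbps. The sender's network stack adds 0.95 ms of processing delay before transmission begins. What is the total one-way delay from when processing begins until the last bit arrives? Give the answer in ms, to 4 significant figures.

L = 4000 × 8 = 32000 bits.
Transmission delay = L/R = 32000 / 108000000 = 0.296296 ms.
Propagation delay = d/s = 580 m / 200000000 m/s = 0.0029 ms.
Plus processing delay 0.95 ms = 0.95 ms.
Total = 1.249 ms.

1.249 ms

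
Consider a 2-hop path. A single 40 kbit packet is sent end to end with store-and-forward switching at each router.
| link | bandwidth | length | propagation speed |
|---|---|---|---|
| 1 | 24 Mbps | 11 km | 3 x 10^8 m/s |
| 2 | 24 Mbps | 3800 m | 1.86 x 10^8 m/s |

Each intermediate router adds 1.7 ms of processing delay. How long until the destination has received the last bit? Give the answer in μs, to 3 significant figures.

L = 40000 bits.
Transmission delay per hop = L/R = 40000/24000000 = 1666.67 μs; 2 hops → 3333.33 μs.
Propagation delays (d/s per hop): 36.6667, 20.4301 μs; sum = 57.0968 μs.
Processing at 1 router(s): 1 × 1.7 ms = 1700 μs.
End-to-end = 5090 μs.

5090 μs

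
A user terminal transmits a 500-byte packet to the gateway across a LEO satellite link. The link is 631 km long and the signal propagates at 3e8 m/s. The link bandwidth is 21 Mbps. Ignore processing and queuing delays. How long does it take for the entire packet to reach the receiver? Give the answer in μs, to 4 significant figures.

L = 500 × 8 = 4000 bits.
Transmission delay = L/R = 4000 / 21000000 = 190.476 μs.
Propagation delay = d/s = 631000 m / 300000000 m/s = 2103.33 μs.
Total = 2294 μs.

2294 μs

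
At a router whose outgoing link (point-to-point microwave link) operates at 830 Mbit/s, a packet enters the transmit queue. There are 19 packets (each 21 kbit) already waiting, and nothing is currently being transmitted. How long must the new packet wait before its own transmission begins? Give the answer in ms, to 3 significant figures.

Each queued packet: L/R = 21000/830000000 = 0.0253012 ms.
19 queued → 0.480723 ms.
Queuing delay = 0.481 ms.

0.481 ms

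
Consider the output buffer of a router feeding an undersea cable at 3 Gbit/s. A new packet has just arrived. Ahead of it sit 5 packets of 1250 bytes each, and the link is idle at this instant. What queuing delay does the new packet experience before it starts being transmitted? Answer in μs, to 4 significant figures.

16.67 μs

Each queued packet: L/R = 10000/3000000000 = 3.33333 μs.
5 queued → 16.6667 μs.
Queuing delay = 16.67 μs.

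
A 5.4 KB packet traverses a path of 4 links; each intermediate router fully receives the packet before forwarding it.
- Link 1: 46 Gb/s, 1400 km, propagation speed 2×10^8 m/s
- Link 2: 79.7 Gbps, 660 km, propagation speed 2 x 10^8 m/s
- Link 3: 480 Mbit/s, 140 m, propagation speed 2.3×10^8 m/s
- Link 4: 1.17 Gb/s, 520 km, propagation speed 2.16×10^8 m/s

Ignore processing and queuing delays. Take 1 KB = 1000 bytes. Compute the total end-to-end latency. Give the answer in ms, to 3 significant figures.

12.8 ms

L = 43200 bits.
Transmission delays (L/R per hop): 0.00093913, 0.000542033, 0.09, 0.0369231 ms; sum = 0.128404 ms.
Propagation delays (d/s per hop): 7, 3.3, 0.000608696, 2.40741 ms; sum = 12.708 ms.
End-to-end = 12.8 ms.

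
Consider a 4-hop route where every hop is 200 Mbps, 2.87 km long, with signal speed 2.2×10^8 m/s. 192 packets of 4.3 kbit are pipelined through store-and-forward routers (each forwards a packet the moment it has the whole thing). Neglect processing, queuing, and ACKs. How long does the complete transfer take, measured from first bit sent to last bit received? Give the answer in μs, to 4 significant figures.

Per-hop transmission t_tx = L/R = 4300/200000000 = 21.5 μs.
Per-hop propagation t_prop = 2870/2.2e+08 = 13.0455 μs.
Pipeline fill: first packet needs 4·t_tx to clear all hops; remaining 191 packets each add one t_tx.
Total = (4+192-1)·t_tx + 4·t_prop = 195·21.5 + 4·13.0455 = 4245 μs.

4245 μs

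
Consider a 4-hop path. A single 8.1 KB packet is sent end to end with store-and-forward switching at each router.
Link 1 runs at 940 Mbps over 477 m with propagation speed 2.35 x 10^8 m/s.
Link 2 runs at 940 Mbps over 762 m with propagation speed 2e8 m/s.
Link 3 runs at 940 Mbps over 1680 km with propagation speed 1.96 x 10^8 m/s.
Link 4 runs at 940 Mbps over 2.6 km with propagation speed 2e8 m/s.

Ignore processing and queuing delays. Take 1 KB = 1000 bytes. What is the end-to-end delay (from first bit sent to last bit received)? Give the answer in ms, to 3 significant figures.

L = 64800 bits.
Transmission delay per hop = L/R = 64800/940000000 = 0.0689362 ms; 4 hops → 0.275745 ms.
Propagation delays (d/s per hop): 0.00202979, 0.00381, 8.57143, 0.013 ms; sum = 8.59027 ms.
End-to-end = 8.87 ms.

8.87 ms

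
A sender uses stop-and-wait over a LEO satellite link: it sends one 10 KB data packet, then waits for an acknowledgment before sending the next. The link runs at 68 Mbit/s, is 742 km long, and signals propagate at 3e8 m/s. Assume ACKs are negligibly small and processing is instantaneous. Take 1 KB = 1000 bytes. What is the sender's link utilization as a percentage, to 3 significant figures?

19.2 %

t_tx = L/R = 80000/68000000 = 0.00117647 s.
t_prop = 742000/300000000 = 0.00247333 s; RTT = 0.00494667 s.
Cycle = t_tx + RTT = 0.00612314 s.
Utilization = t_tx / cycle = 0.00117647/0.00612314 = 19.2 %.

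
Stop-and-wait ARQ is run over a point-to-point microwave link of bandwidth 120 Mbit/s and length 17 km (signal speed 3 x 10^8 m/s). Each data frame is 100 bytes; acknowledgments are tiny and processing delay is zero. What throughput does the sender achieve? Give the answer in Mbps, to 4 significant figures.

t_tx = L/R = 800/120000000 = 6.66667e-06 s.
t_prop = 17000/300000000 = 5.66667e-05 s; RTT = 0.000113333 s.
Cycle = t_tx + RTT = 0.00012 s.
Throughput = L / cycle = 800 / 0.00012 = 6.667 Mbps.

6.667 Mbps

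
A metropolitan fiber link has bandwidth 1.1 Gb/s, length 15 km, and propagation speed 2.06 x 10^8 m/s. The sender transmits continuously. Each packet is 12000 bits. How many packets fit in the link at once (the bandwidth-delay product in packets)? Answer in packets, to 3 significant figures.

Propagation delay = 15000 / 206000000 = 7.28155e-05 s.
BDP = R × t_prop = 1100000000 × 7.28155e-05 = 80097.1 bits.
In packets of 12000 bits: 6.67 packets.

6.67 packets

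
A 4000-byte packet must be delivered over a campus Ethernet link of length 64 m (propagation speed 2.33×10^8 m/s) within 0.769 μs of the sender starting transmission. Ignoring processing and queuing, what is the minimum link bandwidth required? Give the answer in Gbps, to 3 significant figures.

L = 32000 bits.
Propagation delay = 64 / 233000000 = 0.274678 μs.
Transmission budget = 0.769 − 0.274678 = 0.494322 μs.
R ≥ L / t_tx = 32000 bits / 4.94322e-07 s = 64.7 Gbps.

64.7 Gbps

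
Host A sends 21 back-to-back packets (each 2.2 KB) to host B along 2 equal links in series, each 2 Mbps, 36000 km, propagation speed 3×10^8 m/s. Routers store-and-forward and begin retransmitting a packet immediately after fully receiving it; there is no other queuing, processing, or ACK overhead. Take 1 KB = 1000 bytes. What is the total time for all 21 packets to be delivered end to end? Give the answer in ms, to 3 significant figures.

Per-hop transmission t_tx = L/R = 17600/2000000 = 8.8 ms.
Per-hop propagation t_prop = 36000000/300000000 = 120 ms.
Pipeline fill: first packet needs 2·t_tx to clear all hops; remaining 20 packets each add one t_tx.
Total = (2+21-1)·t_tx + 2·t_prop = 22·8.8 + 2·120 = 434 ms.

434 ms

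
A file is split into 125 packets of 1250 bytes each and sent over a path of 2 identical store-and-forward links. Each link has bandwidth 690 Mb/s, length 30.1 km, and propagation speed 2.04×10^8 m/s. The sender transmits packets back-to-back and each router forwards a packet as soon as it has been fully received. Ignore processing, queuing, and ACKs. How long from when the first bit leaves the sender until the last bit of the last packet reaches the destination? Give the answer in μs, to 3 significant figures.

2120 μs

Per-hop transmission t_tx = L/R = 10000/690000000 = 14.4928 μs.
Per-hop propagation t_prop = 30100/204000000 = 147.549 μs.
Pipeline fill: first packet needs 2·t_tx to clear all hops; remaining 124 packets each add one t_tx.
Total = (2+125-1)·t_tx + 2·t_prop = 126·14.4928 + 2·147.549 = 2120 μs.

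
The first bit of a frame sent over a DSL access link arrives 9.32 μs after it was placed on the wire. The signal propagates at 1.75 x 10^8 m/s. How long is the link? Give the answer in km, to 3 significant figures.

d = s × t_prop = 175000000 × 9.32e-06 = 1.63 km.

1.63 km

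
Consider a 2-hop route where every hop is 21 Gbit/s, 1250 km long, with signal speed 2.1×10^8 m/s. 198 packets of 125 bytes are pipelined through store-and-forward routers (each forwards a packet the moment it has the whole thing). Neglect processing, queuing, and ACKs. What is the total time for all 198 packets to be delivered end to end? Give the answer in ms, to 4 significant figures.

Per-hop transmission t_tx = L/R = 1000/21000000000 = 4.7619e-05 ms.
Per-hop propagation t_prop = 1250000/210000000 = 5.95238 ms.
Pipeline fill: first packet needs 2·t_tx to clear all hops; remaining 197 packets each add one t_tx.
Total = (2+198-1)·t_tx + 2·t_prop = 199·4.7619e-05 + 2·5.95238 = 11.91 ms.

11.91 ms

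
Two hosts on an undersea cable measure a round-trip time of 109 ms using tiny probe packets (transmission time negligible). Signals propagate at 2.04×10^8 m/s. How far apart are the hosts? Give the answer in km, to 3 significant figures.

11100 km

One-way propagation = RTT/2 = 54.5 ms.
d = s × t = 204000000 × 0.0545 = 11100 km.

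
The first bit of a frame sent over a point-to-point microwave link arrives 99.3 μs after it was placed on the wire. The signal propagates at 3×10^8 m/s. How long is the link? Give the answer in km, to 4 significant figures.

29.79 km

d = s × t_prop = 300000000 × 9.93e-05 = 29.79 km.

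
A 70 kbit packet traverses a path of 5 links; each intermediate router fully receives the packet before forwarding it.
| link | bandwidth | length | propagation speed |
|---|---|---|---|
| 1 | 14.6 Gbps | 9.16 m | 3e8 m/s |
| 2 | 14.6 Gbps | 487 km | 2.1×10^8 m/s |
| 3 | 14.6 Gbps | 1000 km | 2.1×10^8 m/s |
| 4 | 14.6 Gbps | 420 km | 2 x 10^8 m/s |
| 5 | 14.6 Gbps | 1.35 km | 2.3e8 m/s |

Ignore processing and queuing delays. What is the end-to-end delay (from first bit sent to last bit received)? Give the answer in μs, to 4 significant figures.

L = 70000 bits.
Transmission delay per hop = L/R = 70000/14600000000 = 4.79452 μs; 5 hops → 23.9726 μs.
Propagation delays (d/s per hop): 0.0305333, 2319.05, 4761.9, 2100, 5.86957 μs; sum = 9186.85 μs.
End-to-end = 9211 μs.

9211 μs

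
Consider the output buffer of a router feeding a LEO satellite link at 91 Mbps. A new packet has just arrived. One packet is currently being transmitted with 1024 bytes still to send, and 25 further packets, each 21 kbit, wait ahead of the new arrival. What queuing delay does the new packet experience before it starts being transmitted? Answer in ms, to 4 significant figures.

Each queued packet: L/R = 21000/91000000 = 0.230769 ms.
25 queued → 5.76923 ms.
Plus remaining 8192 bits of current packet: 0.090022 ms.
Queuing delay = 5.859 ms.

5.859 ms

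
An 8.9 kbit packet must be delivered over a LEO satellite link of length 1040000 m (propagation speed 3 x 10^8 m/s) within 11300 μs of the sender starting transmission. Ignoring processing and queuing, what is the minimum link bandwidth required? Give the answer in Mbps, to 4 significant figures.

1.136 Mbps

Propagation delay = 1040000 / 300000000 = 3466.67 μs.
Transmission budget = 11300 − 3466.67 = 7833.33 μs.
R ≥ L / t_tx = 8900 bits / 0.00783333 s = 1.136 Mbps.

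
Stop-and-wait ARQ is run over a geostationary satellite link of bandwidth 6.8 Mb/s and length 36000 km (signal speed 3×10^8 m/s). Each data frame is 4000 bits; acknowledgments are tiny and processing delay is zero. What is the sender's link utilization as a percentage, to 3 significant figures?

t_tx = L/R = 4000/6800000 = 0.000588235 s.
t_prop = 36000000/300000000 = 0.12 s; RTT = 0.24 s.
Cycle = t_tx + RTT = 0.240588 s.
Utilization = t_tx / cycle = 0.000588235/0.240588 = 0.244 %.

0.244 %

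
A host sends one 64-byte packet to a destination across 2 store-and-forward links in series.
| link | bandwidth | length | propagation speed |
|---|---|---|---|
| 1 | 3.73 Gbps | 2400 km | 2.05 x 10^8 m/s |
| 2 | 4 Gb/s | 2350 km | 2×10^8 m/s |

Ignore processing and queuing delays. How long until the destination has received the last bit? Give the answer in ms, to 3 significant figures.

L = 64 × 8 = 512 bits.
Transmission delays (L/R per hop): 0.000137265, 0.000128 ms; sum = 0.000265265 ms.
Propagation delays (d/s per hop): 11.7073, 11.75 ms; sum = 23.4573 ms.
End-to-end = 23.5 ms.

23.5 ms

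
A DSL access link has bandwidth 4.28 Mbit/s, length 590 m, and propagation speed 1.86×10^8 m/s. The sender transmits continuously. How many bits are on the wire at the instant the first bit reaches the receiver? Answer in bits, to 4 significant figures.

Propagation delay = 590 / 186000000 = 3.17204e-06 s.
BDP = R × t_prop = 4280000 × 3.17204e-06 = 13.5763 bits.

13.58 bits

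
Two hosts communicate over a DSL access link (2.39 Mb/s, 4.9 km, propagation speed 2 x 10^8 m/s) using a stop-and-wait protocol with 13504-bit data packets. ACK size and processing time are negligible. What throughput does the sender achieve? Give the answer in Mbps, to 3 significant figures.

t_tx = L/R = 13504/2390000 = 0.00565021 s.
t_prop = 4900/200000000 = 2.45e-05 s; RTT = 4.9e-05 s.
Cycle = t_tx + RTT = 0.00569921 s.
Throughput = L / cycle = 13504 / 0.00569921 = 2.37 Mbps.

2.37 Mbps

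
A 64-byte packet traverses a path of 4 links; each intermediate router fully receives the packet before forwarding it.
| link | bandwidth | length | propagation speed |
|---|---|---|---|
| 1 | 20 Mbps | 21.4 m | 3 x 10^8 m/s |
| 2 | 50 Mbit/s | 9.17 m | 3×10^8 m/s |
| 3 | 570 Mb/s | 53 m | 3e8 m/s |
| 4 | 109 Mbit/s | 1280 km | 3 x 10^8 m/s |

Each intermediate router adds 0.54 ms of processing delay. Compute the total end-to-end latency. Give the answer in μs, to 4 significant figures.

5928 μs

L = 64 × 8 = 512 bits.
Transmission delays (L/R per hop): 25.6, 10.24, 0.898246, 4.69725 μs; sum = 41.4355 μs.
Propagation delays (d/s per hop): 0.0713333, 0.0305667, 0.176667, 4266.67 μs; sum = 4266.95 μs.
Processing at 3 router(s): 3 × 0.54 ms = 1620 μs.
End-to-end = 5928 μs.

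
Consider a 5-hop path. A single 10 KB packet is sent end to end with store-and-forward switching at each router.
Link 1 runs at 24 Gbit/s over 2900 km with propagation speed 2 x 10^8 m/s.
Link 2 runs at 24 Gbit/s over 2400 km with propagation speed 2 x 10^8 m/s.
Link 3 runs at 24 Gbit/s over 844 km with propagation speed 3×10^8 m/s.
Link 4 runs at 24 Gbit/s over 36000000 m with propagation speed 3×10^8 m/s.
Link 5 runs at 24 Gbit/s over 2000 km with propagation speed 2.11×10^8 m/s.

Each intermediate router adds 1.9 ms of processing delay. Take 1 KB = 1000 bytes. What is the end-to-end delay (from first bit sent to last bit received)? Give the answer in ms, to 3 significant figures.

166 ms

L = 80000 bits.
Transmission delay per hop = L/R = 80000/24000000000 = 0.00333333 ms; 5 hops → 0.0166667 ms.
Propagation delays (d/s per hop): 14.5, 12, 2.81333, 120, 9.47867 ms; sum = 158.792 ms.
Processing at 4 router(s): 4 × 1.9 ms = 7.6 ms.
End-to-end = 166 ms.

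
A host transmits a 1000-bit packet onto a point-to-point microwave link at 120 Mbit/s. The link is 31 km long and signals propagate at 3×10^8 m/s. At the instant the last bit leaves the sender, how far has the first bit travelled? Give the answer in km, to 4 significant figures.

t_tx = L/R = 1000/120000000 = 8.33333e-06 s.
Distance = s × t_tx = 300000000 × 8.33333e-06 = 2.500 km.

2.500 km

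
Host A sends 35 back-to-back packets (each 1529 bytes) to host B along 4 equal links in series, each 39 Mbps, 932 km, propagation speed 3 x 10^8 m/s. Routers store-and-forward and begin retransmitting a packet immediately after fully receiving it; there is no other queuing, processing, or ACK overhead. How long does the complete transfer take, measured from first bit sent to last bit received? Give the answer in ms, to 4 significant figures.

24.35 ms

Per-hop transmission t_tx = L/R = 12232/39000000 = 0.313641 ms.
Per-hop propagation t_prop = 932000/300000000 = 3.10667 ms.
Pipeline fill: first packet needs 4·t_tx to clear all hops; remaining 34 packets each add one t_tx.
Total = (4+35-1)·t_tx + 4·t_prop = 38·0.313641 + 4·3.10667 = 24.35 ms.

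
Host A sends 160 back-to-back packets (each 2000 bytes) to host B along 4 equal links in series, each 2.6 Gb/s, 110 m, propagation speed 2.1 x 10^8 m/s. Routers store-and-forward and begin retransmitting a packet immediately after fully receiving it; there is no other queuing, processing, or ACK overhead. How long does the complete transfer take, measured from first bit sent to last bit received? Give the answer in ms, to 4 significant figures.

Per-hop transmission t_tx = L/R = 16000/2600000000 = 0.00615385 ms.
Per-hop propagation t_prop = 110/210000000 = 0.00052381 ms.
Pipeline fill: first packet needs 4·t_tx to clear all hops; remaining 159 packets each add one t_tx.
Total = (4+160-1)·t_tx + 4·t_prop = 163·0.00615385 + 4·0.00052381 = 1.005 ms.

1.005 ms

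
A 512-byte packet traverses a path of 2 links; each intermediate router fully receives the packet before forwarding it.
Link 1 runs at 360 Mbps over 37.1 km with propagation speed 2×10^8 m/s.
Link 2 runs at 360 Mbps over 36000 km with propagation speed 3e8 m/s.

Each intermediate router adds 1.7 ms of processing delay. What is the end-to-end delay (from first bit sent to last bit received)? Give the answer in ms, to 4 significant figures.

121.9 ms

L = 512 × 8 = 4096 bits.
Transmission delay per hop = L/R = 4096/360000000 = 0.0113778 ms; 2 hops → 0.0227556 ms.
Propagation delays (d/s per hop): 0.1855, 120 ms; sum = 120.186 ms.
Processing at 1 router(s): 1 × 1.7 ms = 1.7 ms.
End-to-end = 121.9 ms.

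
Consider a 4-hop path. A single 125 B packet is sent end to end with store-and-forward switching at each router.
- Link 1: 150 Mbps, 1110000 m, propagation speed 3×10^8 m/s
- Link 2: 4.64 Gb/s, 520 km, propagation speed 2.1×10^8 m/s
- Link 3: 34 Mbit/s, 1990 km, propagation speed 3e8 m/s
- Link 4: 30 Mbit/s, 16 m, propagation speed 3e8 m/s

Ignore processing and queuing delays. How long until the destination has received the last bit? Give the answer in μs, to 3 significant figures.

12900 μs

L = 125 × 8 = 1000 bits.
Transmission delays (L/R per hop): 6.66667, 0.215517, 29.4118, 33.3333 μs; sum = 69.6273 μs.
Propagation delays (d/s per hop): 3700, 2476.19, 6633.33, 0.0533333 μs; sum = 12809.6 μs.
End-to-end = 12900 μs.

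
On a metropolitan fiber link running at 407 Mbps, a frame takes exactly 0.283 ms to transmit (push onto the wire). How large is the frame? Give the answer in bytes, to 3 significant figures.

14400 bytes

L = R × t_tx = 407000000 b/s × 0.000283 s = 115181 bits.
In bytes: 115181 / 8 = 14400 bytes.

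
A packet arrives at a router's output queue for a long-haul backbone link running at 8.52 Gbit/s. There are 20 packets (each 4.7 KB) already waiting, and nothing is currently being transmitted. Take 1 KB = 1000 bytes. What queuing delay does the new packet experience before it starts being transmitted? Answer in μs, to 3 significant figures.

88.3 μs

Each queued packet: L/R = 37600/8520000000 = 4.41315 μs.
20 queued → 88.2629 μs.
Queuing delay = 88.3 μs.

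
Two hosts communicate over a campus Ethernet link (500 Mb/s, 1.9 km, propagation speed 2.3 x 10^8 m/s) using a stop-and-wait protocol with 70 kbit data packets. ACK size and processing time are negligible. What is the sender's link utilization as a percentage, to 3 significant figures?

t_tx = L/R = 70000/500000000 = 0.00014 s.
t_prop = 1900/2.3e+08 = 8.26087e-06 s; RTT = 1.65217e-05 s.
Cycle = t_tx + RTT = 0.000156522 s.
Utilization = t_tx / cycle = 0.00014/0.000156522 = 89.4 %.

89.4 %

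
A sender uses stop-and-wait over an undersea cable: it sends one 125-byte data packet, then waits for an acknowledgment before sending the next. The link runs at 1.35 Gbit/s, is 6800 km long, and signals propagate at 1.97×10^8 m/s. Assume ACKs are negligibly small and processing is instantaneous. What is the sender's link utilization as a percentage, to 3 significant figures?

0.00107 %

t_tx = L/R = 1000/1350000000 = 7.40741e-07 s.
t_prop = 6800000/197000000 = 0.0345178 s; RTT = 0.0690355 s.
Cycle = t_tx + RTT = 0.0690363 s.
Utilization = t_tx / cycle = 7.40741e-07/0.0690363 = 0.00107 %.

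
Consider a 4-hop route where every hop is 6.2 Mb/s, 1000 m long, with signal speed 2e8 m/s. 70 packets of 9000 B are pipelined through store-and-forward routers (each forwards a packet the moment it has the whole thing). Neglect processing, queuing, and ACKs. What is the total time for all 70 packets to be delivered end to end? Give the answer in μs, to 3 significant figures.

848000 μs

Per-hop transmission t_tx = L/R = 72000/6200000 = 11612.9 μs.
Per-hop propagation t_prop = 1000/200000000 = 5 μs.
Pipeline fill: first packet needs 4·t_tx to clear all hops; remaining 69 packets each add one t_tx.
Total = (4+70-1)·t_tx + 4·t_prop = 73·11612.9 + 4·5 = 848000 μs.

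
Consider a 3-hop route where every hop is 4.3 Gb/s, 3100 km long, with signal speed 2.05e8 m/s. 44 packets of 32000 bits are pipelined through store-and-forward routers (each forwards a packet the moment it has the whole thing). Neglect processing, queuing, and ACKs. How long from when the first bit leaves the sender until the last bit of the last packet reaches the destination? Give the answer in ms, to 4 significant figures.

45.71 ms

Per-hop transmission t_tx = L/R = 32000/4300000000 = 0.00744186 ms.
Per-hop propagation t_prop = 3100000/2.05e+08 = 15.122 ms.
Pipeline fill: first packet needs 3·t_tx to clear all hops; remaining 43 packets each add one t_tx.
Total = (3+44-1)·t_tx + 3·t_prop = 46·0.00744186 + 3·15.122 = 45.71 ms.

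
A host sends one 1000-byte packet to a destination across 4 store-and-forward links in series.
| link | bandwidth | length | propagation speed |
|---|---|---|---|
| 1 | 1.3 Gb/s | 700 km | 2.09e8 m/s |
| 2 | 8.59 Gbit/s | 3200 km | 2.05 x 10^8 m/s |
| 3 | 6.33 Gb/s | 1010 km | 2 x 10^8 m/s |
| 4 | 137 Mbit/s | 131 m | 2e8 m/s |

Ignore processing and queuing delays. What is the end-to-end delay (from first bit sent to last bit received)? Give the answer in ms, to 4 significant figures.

L = 1000 × 8 = 8000 bits.
Transmission delays (L/R per hop): 0.00615385, 0.000931315, 0.00126382, 0.0583942 ms; sum = 0.0667431 ms.
Propagation delays (d/s per hop): 3.34928, 15.6098, 5.05, 0.000655 ms; sum = 24.0097 ms.
End-to-end = 24.08 ms.

24.08 ms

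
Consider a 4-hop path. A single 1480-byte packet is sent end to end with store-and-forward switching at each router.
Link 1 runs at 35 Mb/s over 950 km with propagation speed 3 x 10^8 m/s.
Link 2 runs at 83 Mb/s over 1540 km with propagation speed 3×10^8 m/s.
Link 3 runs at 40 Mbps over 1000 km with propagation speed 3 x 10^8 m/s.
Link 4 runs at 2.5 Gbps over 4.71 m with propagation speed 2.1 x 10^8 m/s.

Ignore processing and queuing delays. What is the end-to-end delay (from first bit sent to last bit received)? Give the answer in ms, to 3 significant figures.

12.4 ms

L = 1480 × 8 = 11840 bits.
Transmission delays (L/R per hop): 0.338286, 0.142651, 0.296, 0.004736 ms; sum = 0.781672 ms.
Propagation delays (d/s per hop): 3.16667, 5.13333, 3.33333, 2.24286e-05 ms; sum = 11.6334 ms.
End-to-end = 12.4 ms.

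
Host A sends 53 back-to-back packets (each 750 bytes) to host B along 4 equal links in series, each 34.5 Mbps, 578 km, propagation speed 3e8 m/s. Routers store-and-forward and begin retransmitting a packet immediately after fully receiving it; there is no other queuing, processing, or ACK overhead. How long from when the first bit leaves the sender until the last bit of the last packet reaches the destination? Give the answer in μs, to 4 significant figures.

Per-hop transmission t_tx = L/R = 6000/34500000 = 173.913 μs.
Per-hop propagation t_prop = 578000/300000000 = 1926.67 μs.
Pipeline fill: first packet needs 4·t_tx to clear all hops; remaining 52 packets each add one t_tx.
Total = (4+53-1)·t_tx + 4·t_prop = 56·173.913 + 4·1926.67 = 17450 μs.

17450 μs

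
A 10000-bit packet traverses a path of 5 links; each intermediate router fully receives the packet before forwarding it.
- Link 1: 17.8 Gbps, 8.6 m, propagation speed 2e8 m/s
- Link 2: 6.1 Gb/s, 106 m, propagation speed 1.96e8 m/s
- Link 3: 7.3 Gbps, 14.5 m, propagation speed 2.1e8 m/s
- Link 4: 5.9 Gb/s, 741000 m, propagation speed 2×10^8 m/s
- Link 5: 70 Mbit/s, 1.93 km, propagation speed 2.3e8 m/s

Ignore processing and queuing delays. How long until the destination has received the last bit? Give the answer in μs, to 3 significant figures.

Transmission delays (L/R per hop): 0.561798, 1.63934, 1.36986, 1.69492, 142.857 μs; sum = 148.123 μs.
Propagation delays (d/s per hop): 0.043, 0.540816, 0.0690476, 3705, 8.3913 μs; sum = 3714.04 μs.
End-to-end = 3860 μs.

3860 μs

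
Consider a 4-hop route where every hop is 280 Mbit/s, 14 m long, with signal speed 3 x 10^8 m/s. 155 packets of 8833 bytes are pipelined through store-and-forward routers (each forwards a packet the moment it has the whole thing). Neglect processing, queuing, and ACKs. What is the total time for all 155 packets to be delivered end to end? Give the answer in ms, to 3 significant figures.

39.9 ms

Per-hop transmission t_tx = L/R = 70664/280000000 = 0.252371 ms.
Per-hop propagation t_prop = 14/300000000 = 4.66667e-05 ms.
Pipeline fill: first packet needs 4·t_tx to clear all hops; remaining 154 packets each add one t_tx.
Total = (4+155-1)·t_tx + 4·t_prop = 158·0.252371 + 4·4.66667e-05 = 39.9 ms.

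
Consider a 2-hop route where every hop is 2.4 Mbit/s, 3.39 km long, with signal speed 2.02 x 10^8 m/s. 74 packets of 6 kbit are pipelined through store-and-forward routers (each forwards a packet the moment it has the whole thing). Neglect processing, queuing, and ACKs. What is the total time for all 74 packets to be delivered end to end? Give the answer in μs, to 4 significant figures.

187500 μs

Per-hop transmission t_tx = L/R = 6000/2400000 = 2500 μs.
Per-hop propagation t_prop = 3390/202000000 = 16.7822 μs.
Pipeline fill: first packet needs 2·t_tx to clear all hops; remaining 73 packets each add one t_tx.
Total = (2+74-1)·t_tx + 2·t_prop = 75·2500 + 2·16.7822 = 187500 μs.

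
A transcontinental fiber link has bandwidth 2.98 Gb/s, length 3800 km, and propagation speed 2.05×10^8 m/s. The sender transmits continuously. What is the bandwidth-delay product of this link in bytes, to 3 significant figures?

6900000 bytes

Propagation delay = 3800000 / 2.05e+08 = 0.0185366 s.
BDP = R × t_prop = 2980000000 × 0.0185366 = 55239000 bits.
In bytes: 55239000/8 = 6900000 bytes.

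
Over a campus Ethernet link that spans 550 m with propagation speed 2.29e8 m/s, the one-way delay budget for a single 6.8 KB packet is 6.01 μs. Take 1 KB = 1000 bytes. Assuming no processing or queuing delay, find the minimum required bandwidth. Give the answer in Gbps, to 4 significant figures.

15.08 Gbps

L = 54400 bits.
Propagation delay = 550 / 229000000 = 2.40175 μs.
Transmission budget = 6.01 − 2.40175 = 3.60825 μs.
R ≥ L / t_tx = 54400 bits / 3.60825e-06 s = 15.08 Gbps.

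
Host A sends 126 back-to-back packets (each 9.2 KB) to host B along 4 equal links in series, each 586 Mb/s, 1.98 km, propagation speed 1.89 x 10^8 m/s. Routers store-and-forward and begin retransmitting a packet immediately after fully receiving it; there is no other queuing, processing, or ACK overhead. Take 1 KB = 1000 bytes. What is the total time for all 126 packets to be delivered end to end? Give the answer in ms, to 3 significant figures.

Per-hop transmission t_tx = L/R = 73600/586000000 = 0.125597 ms.
Per-hop propagation t_prop = 1980/189000000 = 0.0104762 ms.
Pipeline fill: first packet needs 4·t_tx to clear all hops; remaining 125 packets each add one t_tx.
Total = (4+126-1)·t_tx + 4·t_prop = 129·0.125597 + 4·0.0104762 = 16.2 ms.

16.2 ms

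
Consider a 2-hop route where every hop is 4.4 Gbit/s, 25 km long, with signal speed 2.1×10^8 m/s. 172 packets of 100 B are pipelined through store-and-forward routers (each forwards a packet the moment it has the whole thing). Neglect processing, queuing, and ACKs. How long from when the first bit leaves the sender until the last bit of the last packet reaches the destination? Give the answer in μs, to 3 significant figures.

270 μs

Per-hop transmission t_tx = L/R = 800/4400000000 = 0.181818 μs.
Per-hop propagation t_prop = 25000/210000000 = 119.048 μs.
Pipeline fill: first packet needs 2·t_tx to clear all hops; remaining 171 packets each add one t_tx.
Total = (2+172-1)·t_tx + 2·t_prop = 173·0.181818 + 2·119.048 = 270 μs.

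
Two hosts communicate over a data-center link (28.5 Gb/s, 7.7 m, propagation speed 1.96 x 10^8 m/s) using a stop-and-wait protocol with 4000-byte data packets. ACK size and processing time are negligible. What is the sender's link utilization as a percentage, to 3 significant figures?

93.5 %

t_tx = L/R = 32000/28500000000 = 1.12281e-06 s.
t_prop = 7.7/196000000 = 3.92857e-08 s; RTT = 7.85714e-08 s.
Cycle = t_tx + RTT = 1.20138e-06 s.
Utilization = t_tx / cycle = 1.12281e-06/1.20138e-06 = 93.5 %.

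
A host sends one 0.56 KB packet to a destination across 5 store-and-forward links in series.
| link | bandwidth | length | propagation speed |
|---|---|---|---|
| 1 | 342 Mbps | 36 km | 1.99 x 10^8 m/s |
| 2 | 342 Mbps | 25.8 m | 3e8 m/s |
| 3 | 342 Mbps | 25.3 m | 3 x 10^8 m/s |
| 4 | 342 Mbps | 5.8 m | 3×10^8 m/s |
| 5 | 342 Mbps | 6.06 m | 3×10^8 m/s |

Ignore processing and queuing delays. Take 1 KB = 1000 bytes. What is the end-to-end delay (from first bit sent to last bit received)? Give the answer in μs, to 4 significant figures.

246.6 μs

L = 4480 bits.
Transmission delay per hop = L/R = 4480/342000000 = 13.0994 μs; 5 hops → 65.4971 μs.
Propagation delays (d/s per hop): 180.905, 0.086, 0.0843333, 0.0193333, 0.0202 μs; sum = 181.114 μs.
End-to-end = 246.6 μs.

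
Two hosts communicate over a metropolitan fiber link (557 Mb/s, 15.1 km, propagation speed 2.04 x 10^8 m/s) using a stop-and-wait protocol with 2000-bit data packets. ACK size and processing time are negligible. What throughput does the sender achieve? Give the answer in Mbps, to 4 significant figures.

t_tx = L/R = 2000/557000000 = 3.59066e-06 s.
t_prop = 15100/204000000 = 7.40196e-05 s; RTT = 0.000148039 s.
Cycle = t_tx + RTT = 0.00015163 s.
Throughput = L / cycle = 2000 / 0.00015163 = 13.19 Mbps.

13.19 Mbps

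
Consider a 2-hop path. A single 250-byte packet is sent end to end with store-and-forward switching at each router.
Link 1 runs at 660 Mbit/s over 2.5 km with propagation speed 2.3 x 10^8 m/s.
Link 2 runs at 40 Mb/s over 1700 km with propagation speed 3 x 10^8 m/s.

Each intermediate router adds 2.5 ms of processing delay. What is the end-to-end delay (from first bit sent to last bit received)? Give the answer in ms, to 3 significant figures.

8.23 ms

L = 250 × 8 = 2000 bits.
Transmission delays (L/R per hop): 0.0030303, 0.05 ms; sum = 0.0530303 ms.
Propagation delays (d/s per hop): 0.0108696, 5.66667 ms; sum = 5.67754 ms.
Processing at 1 router(s): 1 × 2.5 ms = 2.5 ms.
End-to-end = 8.23 ms.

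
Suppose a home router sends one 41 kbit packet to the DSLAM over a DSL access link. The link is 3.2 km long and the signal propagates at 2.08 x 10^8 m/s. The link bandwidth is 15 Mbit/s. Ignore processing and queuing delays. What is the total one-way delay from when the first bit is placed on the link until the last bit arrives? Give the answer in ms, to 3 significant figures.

L = 41000 bits.
Transmission delay = L/R = 41000 / 15000000 = 2.73333 ms.
Propagation delay = d/s = 3200 m / 208000000 m/s = 0.0153846 ms.
Total = 2.75 ms.

2.75 ms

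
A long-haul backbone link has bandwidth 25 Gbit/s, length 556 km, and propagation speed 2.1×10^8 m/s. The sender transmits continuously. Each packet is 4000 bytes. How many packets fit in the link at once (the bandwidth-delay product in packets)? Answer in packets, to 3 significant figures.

2070 packets

Propagation delay = 556000 / 210000000 = 0.00264762 s.
BDP = R × t_prop = 25000000000 × 0.00264762 = 66190500 bits.
In packets of 32000 bits: 2070 packets.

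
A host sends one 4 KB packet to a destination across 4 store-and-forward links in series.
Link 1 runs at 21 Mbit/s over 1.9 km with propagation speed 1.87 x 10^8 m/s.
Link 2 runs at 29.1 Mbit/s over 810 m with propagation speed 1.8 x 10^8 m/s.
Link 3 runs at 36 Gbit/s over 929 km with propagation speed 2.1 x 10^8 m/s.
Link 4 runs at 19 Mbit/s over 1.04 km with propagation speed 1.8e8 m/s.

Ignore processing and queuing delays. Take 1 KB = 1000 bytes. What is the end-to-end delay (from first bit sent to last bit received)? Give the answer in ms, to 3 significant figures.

8.75 ms

L = 32000 bits.
Transmission delays (L/R per hop): 1.52381, 1.09966, 0.000888889, 1.68421 ms; sum = 4.30857 ms.
Propagation delays (d/s per hop): 0.0101604, 0.0045, 4.42381, 0.00577778 ms; sum = 4.44425 ms.
End-to-end = 8.75 ms.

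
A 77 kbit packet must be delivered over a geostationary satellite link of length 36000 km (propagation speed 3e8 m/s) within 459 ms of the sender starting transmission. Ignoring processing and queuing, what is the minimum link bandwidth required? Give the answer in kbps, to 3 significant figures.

227 kbps

Propagation delay = 36000000 / 300000000 = 120 ms.
Transmission budget = 459 − 120 = 339 ms.
R ≥ L / t_tx = 77000 bits / 0.339 s = 227 kbps.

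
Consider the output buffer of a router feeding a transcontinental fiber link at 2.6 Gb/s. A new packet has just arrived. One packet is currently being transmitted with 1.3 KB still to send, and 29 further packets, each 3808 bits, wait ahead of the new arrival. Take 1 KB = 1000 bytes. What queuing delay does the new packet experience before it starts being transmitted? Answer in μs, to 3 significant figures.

46.5 μs

Each queued packet: L/R = 3808/2600000000 = 1.46462 μs.
29 queued → 42.4738 μs.
Plus remaining 10400 bits of current packet: 4 μs.
Queuing delay = 46.5 μs.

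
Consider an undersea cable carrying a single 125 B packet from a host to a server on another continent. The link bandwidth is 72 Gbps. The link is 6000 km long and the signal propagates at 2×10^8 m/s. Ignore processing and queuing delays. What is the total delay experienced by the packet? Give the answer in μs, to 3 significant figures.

30000 μs

L = 125 × 8 = 1000 bits.
Transmission delay = L/R = 1000 / 72000000000 = 0.0138889 μs.
Propagation delay = d/s = 6000000 m / 200000000 m/s = 30000 μs.
Total = 30000 μs.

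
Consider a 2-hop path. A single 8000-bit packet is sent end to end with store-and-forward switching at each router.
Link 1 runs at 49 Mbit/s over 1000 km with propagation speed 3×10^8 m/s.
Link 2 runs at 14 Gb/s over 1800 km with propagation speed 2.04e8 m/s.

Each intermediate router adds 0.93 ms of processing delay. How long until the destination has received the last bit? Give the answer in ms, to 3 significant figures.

Transmission delays (L/R per hop): 0.163265, 0.000571429 ms; sum = 0.163837 ms.
Propagation delays (d/s per hop): 3.33333, 8.82353 ms; sum = 12.1569 ms.
Processing at 1 router(s): 1 × 0.93 ms = 0.93 ms.
End-to-end = 13.3 ms.

13.3 ms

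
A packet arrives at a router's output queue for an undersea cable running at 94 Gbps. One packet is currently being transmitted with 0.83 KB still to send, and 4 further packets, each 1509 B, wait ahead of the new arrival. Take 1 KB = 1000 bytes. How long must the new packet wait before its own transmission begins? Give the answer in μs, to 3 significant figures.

Each queued packet: L/R = 12072/94000000000 = 0.128426 μs.
4 queued → 0.513702 μs.
Plus remaining 6640 bits of current packet: 0.0706383 μs.
Queuing delay = 0.584 μs.

0.584 μs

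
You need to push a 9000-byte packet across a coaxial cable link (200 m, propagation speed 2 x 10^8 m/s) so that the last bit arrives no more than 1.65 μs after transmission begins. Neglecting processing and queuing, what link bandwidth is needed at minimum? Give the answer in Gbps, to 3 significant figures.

111 Gbps

L = 72000 bits.
Propagation delay = 200 / 200000000 = 1 μs.
Transmission budget = 1.65 − 1 = 0.65 μs.
R ≥ L / t_tx = 72000 bits / 6.5e-07 s = 111 Gbps.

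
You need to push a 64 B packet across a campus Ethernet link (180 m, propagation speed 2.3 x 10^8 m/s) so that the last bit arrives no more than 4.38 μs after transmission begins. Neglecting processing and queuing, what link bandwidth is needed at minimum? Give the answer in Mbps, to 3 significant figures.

142 Mbps

L = 512 bits.
Propagation delay = 180 / 2.3e+08 = 0.782609 μs.
Transmission budget = 4.38 − 0.782609 = 3.59739 μs.
R ≥ L / t_tx = 512 bits / 3.59739e-06 s = 142 Mbps.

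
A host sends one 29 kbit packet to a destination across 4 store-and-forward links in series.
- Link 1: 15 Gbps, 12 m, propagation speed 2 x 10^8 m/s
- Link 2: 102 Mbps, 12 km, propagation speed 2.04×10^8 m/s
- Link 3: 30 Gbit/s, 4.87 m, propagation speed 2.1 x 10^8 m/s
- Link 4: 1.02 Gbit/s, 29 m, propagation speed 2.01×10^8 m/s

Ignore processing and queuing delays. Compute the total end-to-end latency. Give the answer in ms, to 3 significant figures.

0.375 ms

L = 29000 bits.
Transmission delays (L/R per hop): 0.00193333, 0.284314, 0.000966667, 0.0284314 ms; sum = 0.315645 ms.
Propagation delays (d/s per hop): 6e-05, 0.0588235, 2.31905e-05, 0.000144279 ms; sum = 0.059051 ms.
End-to-end = 0.375 ms.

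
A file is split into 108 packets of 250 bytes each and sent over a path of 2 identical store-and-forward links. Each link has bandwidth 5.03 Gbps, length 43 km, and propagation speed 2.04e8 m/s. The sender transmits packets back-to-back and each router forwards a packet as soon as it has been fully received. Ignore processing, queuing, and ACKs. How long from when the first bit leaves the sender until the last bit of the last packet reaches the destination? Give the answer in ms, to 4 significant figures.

Per-hop transmission t_tx = L/R = 2000/5030000000 = 0.000397614 ms.
Per-hop propagation t_prop = 43000/204000000 = 0.210784 ms.
Pipeline fill: first packet needs 2·t_tx to clear all hops; remaining 107 packets each add one t_tx.
Total = (2+108-1)·t_tx + 2·t_prop = 109·0.000397614 + 2·0.210784 = 0.4649 ms.

0.4649 ms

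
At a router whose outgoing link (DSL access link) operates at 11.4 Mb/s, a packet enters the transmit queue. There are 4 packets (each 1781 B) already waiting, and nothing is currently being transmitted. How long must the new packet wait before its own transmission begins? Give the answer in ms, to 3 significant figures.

Each queued packet: L/R = 14248/11400000 = 1.24982 ms.
4 queued → 4.9993 ms.
Queuing delay = 5.00 ms.

5.00 ms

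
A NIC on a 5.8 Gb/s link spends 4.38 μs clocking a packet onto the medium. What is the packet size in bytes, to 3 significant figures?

L = R × t_tx = 5800000000 b/s × 4.38e-06 s = 25404 bits.
In bytes: 25404 / 8 = 3180 bytes.

3180 bytes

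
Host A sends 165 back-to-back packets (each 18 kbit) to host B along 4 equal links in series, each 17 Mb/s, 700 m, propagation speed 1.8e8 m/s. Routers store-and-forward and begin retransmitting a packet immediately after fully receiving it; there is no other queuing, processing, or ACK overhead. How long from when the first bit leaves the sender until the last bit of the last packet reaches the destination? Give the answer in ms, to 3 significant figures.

Per-hop transmission t_tx = L/R = 18000/17000000 = 1.05882 ms.
Per-hop propagation t_prop = 700/180000000 = 0.00388889 ms.
Pipeline fill: first packet needs 4·t_tx to clear all hops; remaining 164 packets each add one t_tx.
Total = (4+165-1)·t_tx + 4·t_prop = 168·1.05882 + 4·0.00388889 = 178 ms.

178 ms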